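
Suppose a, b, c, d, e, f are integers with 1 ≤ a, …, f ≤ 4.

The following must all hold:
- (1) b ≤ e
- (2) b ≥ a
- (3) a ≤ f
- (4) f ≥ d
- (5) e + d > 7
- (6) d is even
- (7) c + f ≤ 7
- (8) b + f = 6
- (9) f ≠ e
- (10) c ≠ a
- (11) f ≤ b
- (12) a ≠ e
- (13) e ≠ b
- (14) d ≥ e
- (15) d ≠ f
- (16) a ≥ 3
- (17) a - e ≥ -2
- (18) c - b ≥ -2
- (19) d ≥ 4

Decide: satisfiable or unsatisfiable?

Unsatisfiable

From constraints 2 and 16: b ≥ a ≥ 3. From constraints 4 and 19: f ≥ d ≥ 4. Hence b + f ≥ 7. But constraint 8 requires b + f = 6, and 6 < 7. Contradiction.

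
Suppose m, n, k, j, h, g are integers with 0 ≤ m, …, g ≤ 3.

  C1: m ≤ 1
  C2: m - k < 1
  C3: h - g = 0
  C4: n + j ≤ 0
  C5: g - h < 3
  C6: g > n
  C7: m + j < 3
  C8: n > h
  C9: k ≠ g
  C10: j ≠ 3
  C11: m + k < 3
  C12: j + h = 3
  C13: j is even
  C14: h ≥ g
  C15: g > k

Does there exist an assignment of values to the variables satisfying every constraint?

Constraints 6, 8, and 14 give h < n, n < g, g ≤ h. Chaining: h < n < g ≤ h, which forces h < h — impossible.

Unsatisfiable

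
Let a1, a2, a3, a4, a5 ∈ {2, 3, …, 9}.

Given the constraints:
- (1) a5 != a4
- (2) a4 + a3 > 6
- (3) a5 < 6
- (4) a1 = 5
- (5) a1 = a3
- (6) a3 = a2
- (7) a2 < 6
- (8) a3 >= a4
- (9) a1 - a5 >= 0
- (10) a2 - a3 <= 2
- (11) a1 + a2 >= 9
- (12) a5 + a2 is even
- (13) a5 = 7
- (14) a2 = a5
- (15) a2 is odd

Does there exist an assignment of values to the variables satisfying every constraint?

Unsatisfiable

Constraint 4 fixes a1 = 5 and constraint 13 fixes a5 = 7. Constraints 5, 6, and 14 give a1 = a3 = a2 = a5, so a1 = a5. But 5 ≠ 7 — contradiction.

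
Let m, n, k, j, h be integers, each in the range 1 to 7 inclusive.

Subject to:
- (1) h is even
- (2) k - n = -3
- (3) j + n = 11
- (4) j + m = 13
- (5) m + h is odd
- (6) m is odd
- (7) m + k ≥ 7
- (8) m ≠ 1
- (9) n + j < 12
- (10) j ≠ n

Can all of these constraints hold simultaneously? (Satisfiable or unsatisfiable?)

Satisfiable

The assignment m = 7, n = 5, k = 2, j = 6, h = 6 works:
  constraint 2 holds since k - n = -3.
  constraint 3 holds since j + n = 11.
  constraint 4 holds since j + m = 13.
The rest check out directly.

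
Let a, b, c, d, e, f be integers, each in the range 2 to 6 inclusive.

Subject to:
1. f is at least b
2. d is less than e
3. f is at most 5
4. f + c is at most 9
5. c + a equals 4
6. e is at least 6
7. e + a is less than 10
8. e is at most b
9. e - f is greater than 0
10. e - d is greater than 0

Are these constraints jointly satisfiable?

Unsatisfiable

From constraints 6 and 8: b ≥ e and e ≥ 6, so b ≥ 6. From constraints 1 and 3: b ≤ f and f ≤ 5, so b ≤ 5. But 5 < 6, so no value of b works.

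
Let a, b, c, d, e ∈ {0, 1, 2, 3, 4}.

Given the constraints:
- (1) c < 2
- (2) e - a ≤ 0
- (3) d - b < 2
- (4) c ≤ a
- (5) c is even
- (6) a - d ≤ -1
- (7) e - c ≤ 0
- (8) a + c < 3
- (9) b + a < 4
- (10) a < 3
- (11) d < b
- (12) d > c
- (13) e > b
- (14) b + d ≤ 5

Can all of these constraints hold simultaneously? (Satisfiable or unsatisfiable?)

Unsatisfiable

Constraints 4, 6, 7, 11, and 13 give d < b, b < e, e ≤ c, c ≤ a, a < d. Chaining: d < b < e ≤ c ≤ a < d, which forces d < d — impossible.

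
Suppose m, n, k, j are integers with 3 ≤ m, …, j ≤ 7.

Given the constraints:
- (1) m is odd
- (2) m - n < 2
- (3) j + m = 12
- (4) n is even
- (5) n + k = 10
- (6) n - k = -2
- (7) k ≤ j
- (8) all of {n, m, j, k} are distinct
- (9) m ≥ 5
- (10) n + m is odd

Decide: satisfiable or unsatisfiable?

Satisfiable

Take m = 5, n = 4, k = 6, j = 7. Then constraint 2: m - n = 1; constraint 3: j + m = 12; constraint 5: n + k = 10, and every other listed constraint is also met.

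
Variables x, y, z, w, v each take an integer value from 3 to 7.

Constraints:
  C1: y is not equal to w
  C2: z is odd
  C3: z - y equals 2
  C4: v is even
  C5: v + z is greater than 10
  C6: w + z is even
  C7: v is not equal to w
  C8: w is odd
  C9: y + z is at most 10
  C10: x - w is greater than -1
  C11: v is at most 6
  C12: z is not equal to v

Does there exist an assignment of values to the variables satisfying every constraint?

Satisfiable

Take x = 7, y = 3, z = 5, w = 7, v = 6. Then constraint 3: z - y = 2; constraint 5: v + z = 11; constraint 9: y + z = 8, and every other listed constraint is also met.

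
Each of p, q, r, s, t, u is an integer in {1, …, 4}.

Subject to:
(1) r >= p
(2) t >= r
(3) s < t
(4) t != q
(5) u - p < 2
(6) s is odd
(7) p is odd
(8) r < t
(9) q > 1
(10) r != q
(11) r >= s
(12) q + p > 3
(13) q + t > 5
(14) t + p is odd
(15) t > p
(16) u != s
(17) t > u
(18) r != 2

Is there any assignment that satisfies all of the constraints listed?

Satisfiable

Setting (p, q, r, s, t, u) = (3, 2, 3, 1, 4, 3) satisfies everything: constraint 5: u - p = 0; constraint 12: q + p = 5; constraint 13: q + t = 6, and the others follow.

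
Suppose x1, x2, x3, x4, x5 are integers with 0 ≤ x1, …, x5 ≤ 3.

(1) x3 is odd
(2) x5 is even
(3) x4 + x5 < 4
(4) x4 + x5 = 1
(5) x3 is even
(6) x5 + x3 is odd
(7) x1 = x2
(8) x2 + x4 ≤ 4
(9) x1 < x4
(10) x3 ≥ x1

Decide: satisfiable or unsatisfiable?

Constraint 2 makes x5 even and constraint 5 makes x3 even, so x5 + x3 must be even. Constraint 6 says x5 + x3 is odd — contradiction.

Unsatisfiable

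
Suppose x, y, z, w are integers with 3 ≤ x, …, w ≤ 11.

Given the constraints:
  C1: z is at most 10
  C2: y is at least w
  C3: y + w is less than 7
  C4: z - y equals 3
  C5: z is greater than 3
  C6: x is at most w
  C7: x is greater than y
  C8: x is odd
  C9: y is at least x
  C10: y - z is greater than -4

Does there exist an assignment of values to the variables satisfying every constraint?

Unsatisfiable

Constraints 2, 6, and 7 give w ≤ y, y < x, x ≤ w. Chaining: w ≤ y < x ≤ w, which forces w < w — impossible.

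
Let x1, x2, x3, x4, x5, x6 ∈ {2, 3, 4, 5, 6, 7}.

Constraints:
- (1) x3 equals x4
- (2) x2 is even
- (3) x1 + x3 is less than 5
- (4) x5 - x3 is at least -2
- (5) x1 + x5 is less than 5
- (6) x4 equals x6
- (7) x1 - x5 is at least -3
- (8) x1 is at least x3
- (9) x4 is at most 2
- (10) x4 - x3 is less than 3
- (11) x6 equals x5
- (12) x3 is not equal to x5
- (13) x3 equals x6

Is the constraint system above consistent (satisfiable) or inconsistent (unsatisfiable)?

Unsatisfiable

From constraints 1, 6, and 11, x3 = x4 = x6 = x5, so x3 = x5. But constraint 12 says x3 ≠ x5. Contradiction.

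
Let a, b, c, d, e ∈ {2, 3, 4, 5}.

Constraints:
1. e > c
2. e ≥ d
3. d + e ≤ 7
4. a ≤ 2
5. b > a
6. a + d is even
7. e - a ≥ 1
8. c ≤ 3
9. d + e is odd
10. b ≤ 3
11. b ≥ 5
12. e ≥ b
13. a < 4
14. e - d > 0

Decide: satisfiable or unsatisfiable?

Unsatisfiable

From constraint 11: b ≥ 5. From constraint 10: b ≤ 3. But 3 < 5, so no value of b works.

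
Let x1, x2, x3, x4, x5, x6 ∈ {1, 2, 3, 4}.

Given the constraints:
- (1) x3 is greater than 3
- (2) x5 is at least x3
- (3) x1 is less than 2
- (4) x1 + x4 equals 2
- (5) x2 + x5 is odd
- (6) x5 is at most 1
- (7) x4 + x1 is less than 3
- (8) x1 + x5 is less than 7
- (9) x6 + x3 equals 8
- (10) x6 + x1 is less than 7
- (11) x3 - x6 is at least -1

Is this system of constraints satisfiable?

From constraint 1: x3 ≥ 4. From constraints 2 and 6: x3 ≤ x5 and x5 ≤ 1, so x3 ≤ 1. But 1 < 4, so no value of x3 works.

Unsatisfiable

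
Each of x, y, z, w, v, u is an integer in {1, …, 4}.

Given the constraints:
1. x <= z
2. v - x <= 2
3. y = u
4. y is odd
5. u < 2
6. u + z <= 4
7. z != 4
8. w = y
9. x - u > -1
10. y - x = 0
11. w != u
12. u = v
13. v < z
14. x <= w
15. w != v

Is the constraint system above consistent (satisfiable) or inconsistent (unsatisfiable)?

From constraints 3, 8, and 12, w = y = u = v, so w = v. But constraint 15 says w ≠ v. Contradiction.

Unsatisfiable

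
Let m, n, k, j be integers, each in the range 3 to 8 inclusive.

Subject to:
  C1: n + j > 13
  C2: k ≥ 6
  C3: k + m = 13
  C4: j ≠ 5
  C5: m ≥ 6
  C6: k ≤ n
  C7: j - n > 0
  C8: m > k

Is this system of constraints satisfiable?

Satisfiable

Setting (m, n, k, j) = (7, 7, 6, 8) satisfies everything: constraint 1: n + j = 15; constraint 3: k + m = 13; constraint 7: j - n = 1, and the others follow.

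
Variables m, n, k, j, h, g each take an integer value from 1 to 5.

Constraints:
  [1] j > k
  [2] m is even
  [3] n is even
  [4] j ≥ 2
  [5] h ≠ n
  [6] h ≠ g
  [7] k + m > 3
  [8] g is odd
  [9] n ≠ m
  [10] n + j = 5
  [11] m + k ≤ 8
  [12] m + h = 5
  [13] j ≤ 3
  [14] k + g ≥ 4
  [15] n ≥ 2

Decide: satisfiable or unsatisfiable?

Try m = 4, n = 2, k = 2, j = 3, h = 1, g = 5.
Check constraint 7: k + m = 6; constraint 10: n + j = 5. The remaining constraints are straightforward to verify.

Satisfiable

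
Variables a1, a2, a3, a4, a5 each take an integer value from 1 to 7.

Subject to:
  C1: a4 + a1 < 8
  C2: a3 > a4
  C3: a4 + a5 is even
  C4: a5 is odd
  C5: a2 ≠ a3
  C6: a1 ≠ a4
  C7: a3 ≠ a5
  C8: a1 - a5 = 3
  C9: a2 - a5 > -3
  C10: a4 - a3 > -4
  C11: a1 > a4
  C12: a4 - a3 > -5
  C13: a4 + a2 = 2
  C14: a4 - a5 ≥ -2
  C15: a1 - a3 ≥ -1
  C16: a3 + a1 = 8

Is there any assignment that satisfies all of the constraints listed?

Setting (a1, a2, a3, a4, a5) = (4, 1, 4, 1, 1) satisfies everything: constraint 1: a4 + a1 = 5; constraint 8: a1 - a5 = 3, and the others follow.

Satisfiable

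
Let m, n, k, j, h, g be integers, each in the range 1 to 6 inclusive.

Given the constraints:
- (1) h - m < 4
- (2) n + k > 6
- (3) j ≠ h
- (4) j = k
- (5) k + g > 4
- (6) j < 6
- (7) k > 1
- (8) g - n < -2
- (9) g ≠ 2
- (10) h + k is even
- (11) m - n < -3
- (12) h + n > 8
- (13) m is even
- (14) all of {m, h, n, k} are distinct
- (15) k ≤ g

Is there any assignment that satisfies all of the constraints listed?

Take m = 2, n = 6, k = 3, j = 3, h = 5, g = 3. Then constraint 1: h - m = 3; constraint 2: n + k = 9; constraint 5: k + g = 6, and every other listed constraint is also met.

Satisfiable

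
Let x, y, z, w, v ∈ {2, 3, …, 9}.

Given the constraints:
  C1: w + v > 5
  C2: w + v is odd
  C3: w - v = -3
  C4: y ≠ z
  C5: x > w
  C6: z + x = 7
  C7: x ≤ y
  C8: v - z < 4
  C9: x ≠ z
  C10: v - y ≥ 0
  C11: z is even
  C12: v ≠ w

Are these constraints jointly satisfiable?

Setting (x, y, z, w, v) = (5, 5, 2, 2, 5) satisfies everything: constraint 1: w + v = 7; constraint 3: w - v = -3, and the others follow.

Satisfiable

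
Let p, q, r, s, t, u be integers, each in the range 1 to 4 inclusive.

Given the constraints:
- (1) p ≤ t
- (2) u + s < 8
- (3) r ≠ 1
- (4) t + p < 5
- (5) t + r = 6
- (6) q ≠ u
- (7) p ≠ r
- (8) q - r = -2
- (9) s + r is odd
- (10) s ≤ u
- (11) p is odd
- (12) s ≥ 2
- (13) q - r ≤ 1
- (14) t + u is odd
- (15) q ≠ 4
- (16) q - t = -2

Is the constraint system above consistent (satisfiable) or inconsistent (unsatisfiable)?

Take p = 1, q = 1, r = 3, s = 2, t = 3, u = 4. Then constraint 2: u + s = 6; constraint 4: t + p = 4; constraint 5: t + r = 6, and every other listed constraint is also met.

Satisfiable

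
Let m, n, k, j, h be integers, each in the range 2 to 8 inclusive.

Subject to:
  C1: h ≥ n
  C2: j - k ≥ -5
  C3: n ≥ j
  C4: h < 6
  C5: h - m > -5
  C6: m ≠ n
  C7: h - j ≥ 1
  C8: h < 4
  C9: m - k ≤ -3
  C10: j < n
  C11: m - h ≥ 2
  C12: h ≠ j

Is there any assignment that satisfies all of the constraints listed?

Unsatisfiable

Constraints 2, 7, 9, and 11 give j − k ≥ -5, k − m ≥ 3, m − h ≥ 2, h − j ≥ 1.
Adding all 4 inequalities: the left sides telescope to 0, and the right sides sum to (-5) + 3 + 2 + 1 = 1. So 0 ≥ 1, which is false.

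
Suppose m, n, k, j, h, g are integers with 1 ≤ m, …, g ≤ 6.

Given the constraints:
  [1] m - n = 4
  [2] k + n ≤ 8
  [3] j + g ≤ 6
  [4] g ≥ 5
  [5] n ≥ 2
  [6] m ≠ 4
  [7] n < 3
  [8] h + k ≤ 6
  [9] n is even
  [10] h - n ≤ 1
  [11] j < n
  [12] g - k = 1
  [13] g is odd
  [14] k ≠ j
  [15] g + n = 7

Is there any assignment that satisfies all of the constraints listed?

One satisfying assignment is m = 6, n = 2, k = 4, j = 1, h = 1, g = 5.
For the less obvious constraints — constraint 1: m - n = 4; constraint 2: k + n = 6 — and the others hold by inspection.

Satisfiable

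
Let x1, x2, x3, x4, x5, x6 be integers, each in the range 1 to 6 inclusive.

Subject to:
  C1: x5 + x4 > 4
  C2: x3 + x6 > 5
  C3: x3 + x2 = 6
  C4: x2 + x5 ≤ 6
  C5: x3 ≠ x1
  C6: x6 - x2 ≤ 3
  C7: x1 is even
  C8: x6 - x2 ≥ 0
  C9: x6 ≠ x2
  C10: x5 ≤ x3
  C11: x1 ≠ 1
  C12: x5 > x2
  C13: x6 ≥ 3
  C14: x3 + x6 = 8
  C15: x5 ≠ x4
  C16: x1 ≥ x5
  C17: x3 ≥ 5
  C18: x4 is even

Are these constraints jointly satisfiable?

Satisfiable

One satisfying assignment is x1 = 6, x2 = 1, x3 = 5, x4 = 4, x5 = 2, x6 = 3.
For the less obvious constraints — constraint 1: x5 + x4 = 6; constraint 2: x3 + x6 = 8; constraint 3: x3 + x2 = 6 — and the others hold by inspection.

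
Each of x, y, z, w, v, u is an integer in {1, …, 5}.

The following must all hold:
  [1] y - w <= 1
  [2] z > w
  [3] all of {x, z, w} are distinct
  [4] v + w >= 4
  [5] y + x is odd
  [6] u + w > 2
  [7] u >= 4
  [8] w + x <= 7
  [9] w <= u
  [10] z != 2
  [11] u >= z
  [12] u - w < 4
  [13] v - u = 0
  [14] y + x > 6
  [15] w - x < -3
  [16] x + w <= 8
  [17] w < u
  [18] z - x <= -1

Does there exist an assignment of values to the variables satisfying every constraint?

Try x = 5, y = 2, z = 4, w = 1, v = 4, u = 4.
Check constraint 1: y - w = 1; constraint 4: v + w = 5. The remaining constraints are straightforward to verify.

Satisfiable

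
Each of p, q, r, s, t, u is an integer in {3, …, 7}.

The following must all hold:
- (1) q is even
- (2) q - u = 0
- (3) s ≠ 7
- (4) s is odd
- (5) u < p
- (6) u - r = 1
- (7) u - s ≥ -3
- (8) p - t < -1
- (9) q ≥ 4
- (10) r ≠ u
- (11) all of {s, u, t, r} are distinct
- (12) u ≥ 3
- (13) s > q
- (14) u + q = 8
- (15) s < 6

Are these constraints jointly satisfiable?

The assignment p = 5, q = 4, r = 3, s = 5, t = 7, u = 4 works:
  constraint 2 holds since q - u = 0.
  constraint 6 holds since u - r = 1.
  constraint 7 holds since u - s = -1.
The rest check out directly.

Satisfiable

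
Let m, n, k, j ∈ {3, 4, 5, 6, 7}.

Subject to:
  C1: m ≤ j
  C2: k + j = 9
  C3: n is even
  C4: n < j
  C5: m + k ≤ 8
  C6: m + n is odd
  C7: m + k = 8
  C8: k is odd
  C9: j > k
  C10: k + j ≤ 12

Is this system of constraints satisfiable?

Satisfiable

Take m = 5, n = 4, k = 3, j = 6. Then constraint 2: k + j = 9; constraint 5: m + k = 8; constraint 7: m + k = 8, and every other listed constraint is also met.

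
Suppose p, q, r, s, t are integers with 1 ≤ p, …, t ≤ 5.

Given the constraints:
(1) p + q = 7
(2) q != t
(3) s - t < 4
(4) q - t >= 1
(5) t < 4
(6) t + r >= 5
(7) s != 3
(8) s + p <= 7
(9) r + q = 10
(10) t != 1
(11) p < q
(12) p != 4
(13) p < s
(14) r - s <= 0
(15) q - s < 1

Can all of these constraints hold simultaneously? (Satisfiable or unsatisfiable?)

Take p = 2, q = 5, r = 5, s = 5, t = 3. Then constraint 1: p + q = 7; constraint 3: s - t = 2, and every other listed constraint is also met.

Satisfiable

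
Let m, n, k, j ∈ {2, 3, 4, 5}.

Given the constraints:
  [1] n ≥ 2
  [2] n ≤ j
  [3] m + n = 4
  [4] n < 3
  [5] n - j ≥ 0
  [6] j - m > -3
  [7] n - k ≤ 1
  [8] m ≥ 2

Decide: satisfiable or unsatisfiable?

Setting (m, n, k, j) = (2, 2, 4, 2) satisfies everything: constraint 3: m + n = 4; constraint 5: n - j = 0, and the others follow.

Satisfiable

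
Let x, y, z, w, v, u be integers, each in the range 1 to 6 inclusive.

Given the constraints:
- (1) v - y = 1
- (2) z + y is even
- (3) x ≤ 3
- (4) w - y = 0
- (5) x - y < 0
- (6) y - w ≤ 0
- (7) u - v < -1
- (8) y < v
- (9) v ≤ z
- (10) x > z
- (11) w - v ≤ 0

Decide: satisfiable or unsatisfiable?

Unsatisfiable

Constraints 5, 6, 9, 10, and 11 give v ≤ z, z < x, x < y, y ≤ w, w ≤ v. Chaining: v ≤ z < x < y ≤ w ≤ v, which forces v < v — impossible.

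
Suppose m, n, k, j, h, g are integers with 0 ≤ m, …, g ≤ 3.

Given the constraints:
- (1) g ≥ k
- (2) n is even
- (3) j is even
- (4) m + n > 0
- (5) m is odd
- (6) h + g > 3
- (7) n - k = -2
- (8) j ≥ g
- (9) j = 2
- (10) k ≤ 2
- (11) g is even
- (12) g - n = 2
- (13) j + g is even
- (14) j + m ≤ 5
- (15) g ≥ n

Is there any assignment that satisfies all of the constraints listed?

Satisfiable

Take m = 1, n = 0, k = 2, j = 2, h = 2, g = 2. Then constraint 4: m + n = 1; constraint 6: h + g = 4; constraint 7: n - k = -2, and every other listed constraint is also met.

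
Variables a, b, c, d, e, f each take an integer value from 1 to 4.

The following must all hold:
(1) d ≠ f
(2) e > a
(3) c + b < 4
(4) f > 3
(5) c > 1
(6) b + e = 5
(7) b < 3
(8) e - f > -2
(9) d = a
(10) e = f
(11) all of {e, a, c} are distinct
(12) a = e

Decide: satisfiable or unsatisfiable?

Unsatisfiable

From constraints 9, 10, and 12, d = a = e = f, so d = f. But constraint 1 says d ≠ f. Contradiction.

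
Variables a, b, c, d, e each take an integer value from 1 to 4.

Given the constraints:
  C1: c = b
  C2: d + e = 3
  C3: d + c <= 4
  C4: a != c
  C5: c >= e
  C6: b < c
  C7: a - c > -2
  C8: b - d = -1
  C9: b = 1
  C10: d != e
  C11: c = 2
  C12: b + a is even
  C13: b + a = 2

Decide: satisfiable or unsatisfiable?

Constraint 11 fixes c = 2 and constraint 9 fixes b = 1, but constraint 1 requires c = b. Since 2 ≠ 1, contradiction.

Unsatisfiable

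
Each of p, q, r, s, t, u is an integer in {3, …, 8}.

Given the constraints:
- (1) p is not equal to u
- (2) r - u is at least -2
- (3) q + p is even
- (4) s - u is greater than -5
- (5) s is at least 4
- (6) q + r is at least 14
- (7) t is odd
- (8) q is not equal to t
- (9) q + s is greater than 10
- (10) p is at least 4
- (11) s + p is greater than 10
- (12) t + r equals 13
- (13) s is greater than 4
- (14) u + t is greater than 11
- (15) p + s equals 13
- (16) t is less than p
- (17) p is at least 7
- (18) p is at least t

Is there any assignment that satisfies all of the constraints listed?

Satisfiable

One satisfying assignment is p = 8, q = 8, r = 8, s = 5, t = 5, u = 7.
For the less obvious constraints — constraint 2: r - u = 1; constraint 4: s - u = -2; constraint 6: q + r = 16 — and the others hold by inspection.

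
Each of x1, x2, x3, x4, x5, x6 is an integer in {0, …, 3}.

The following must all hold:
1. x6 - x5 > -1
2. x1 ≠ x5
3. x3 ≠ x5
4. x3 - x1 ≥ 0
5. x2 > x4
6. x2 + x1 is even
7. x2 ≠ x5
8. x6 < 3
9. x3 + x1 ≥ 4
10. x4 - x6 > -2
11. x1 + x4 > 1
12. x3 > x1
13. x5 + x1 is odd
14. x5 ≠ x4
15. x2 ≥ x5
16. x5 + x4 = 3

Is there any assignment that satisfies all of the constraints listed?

Satisfiable

Setting (x1, x2, x3, x4, x5, x6) = (1, 3, 3, 1, 2, 2) satisfies everything: constraint 1: x6 - x5 = 0; constraint 4: x3 - x1 = 2; constraint 9: x3 + x1 = 4, and the others follow.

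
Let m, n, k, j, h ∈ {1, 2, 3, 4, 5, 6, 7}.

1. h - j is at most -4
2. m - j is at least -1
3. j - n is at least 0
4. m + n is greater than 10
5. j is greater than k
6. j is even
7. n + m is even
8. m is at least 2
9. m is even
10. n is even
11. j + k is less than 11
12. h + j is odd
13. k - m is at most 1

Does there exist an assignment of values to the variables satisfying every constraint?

Setting (m, n, k, j, h) = (6, 6, 4, 6, 1) satisfies everything: constraint 1: h - j = -5; constraint 2: m - j = 0, and the others follow.

Satisfiable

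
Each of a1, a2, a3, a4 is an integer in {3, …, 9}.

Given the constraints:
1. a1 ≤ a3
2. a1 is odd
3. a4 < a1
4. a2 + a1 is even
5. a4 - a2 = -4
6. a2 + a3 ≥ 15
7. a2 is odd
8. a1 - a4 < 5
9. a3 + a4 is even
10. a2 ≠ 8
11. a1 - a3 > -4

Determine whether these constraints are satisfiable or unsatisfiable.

Satisfiable

Take a1 = 7, a2 = 7, a3 = 9, a4 = 3. Then constraint 5: a4 - a2 = -4; constraint 6: a2 + a3 = 16, and every other listed constraint is also met.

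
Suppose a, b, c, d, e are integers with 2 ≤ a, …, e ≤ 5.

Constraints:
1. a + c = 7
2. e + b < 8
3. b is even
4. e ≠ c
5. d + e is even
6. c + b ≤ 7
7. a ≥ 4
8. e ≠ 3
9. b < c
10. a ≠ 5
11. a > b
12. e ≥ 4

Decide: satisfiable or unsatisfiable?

Satisfiable

The assignment a = 4, b = 2, c = 3, d = 5, e = 5 works:
  constraint 1 holds since a + c = 7.
  constraint 2 holds since e + b = 7.
The rest check out directly.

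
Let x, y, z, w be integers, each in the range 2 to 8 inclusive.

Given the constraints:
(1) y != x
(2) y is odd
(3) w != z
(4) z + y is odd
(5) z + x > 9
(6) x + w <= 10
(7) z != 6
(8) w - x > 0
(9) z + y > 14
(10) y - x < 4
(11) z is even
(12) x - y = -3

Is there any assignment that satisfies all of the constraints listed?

Satisfiable

Setting (x, y, z, w) = (4, 7, 8, 6) satisfies everything: constraint 5: z + x = 12; constraint 6: x + w = 10, and the others follow.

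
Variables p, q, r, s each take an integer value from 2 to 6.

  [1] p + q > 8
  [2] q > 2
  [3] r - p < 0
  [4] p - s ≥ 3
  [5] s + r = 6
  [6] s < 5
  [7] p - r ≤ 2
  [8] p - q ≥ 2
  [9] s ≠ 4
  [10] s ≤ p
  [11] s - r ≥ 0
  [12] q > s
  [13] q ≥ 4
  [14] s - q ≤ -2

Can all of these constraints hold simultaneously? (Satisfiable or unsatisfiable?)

Constraints 7, 8, 11, and 14 give q − s ≥ 2, s − r ≥ 0, r − p ≥ -2, p − q ≥ 2.
Adding all 4 inequalities: the left sides telescope to 0, and the right sides sum to 2 + 0 + (-2) + 2 = 2. So 0 ≥ 2, which is false.

Unsatisfiable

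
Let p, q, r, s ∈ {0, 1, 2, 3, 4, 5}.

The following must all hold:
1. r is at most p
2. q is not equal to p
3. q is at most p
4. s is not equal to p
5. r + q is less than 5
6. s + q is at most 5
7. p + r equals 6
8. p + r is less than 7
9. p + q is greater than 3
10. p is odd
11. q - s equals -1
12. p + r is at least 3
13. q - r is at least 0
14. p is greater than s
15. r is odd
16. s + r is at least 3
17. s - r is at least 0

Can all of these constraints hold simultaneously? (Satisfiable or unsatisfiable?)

Try p = 5, q = 1, r = 1, s = 2.
Check constraint 5: r + q = 2; constraint 6: s + q = 3; constraint 7: p + r = 6. The remaining constraints are straightforward to verify.

Satisfiable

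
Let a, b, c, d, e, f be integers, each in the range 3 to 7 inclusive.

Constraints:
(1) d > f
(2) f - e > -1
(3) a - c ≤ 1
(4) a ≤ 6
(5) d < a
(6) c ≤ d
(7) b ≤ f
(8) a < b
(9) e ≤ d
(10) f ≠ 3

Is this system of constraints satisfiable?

Constraints 1, 5, 7, and 8 give f < d, d < a, a < b, b ≤ f. Chaining: f < d < a < b ≤ f, which forces f < f — impossible.

Unsatisfiable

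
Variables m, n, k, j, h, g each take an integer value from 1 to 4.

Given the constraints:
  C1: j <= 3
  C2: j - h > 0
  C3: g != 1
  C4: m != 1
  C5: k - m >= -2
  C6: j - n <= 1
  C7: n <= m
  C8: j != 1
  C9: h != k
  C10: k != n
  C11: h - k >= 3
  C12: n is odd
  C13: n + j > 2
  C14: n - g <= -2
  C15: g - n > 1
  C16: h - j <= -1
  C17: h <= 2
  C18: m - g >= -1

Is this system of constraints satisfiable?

Unsatisfiable

Constraints 5, 6, 11, 14, 16, and 18 give k − m ≥ -2, m − g ≥ -1, g − n ≥ 2, n − j ≥ -1, j − h ≥ 1, h − k ≥ 3.
Adding all 6 inequalities: the left sides telescope to 0, and the right sides sum to (-2) + (-1) + 2 + (-1) + 1 + 3 = 2. So 0 ≥ 2, which is false.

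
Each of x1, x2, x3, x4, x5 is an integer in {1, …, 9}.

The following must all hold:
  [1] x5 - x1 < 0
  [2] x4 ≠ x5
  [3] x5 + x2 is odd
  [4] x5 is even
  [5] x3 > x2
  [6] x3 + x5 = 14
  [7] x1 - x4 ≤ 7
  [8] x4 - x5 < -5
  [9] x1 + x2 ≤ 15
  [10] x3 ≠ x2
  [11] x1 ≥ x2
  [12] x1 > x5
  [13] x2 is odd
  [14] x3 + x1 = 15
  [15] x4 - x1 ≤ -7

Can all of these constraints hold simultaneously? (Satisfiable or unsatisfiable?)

Take x1 = 9, x2 = 3, x3 = 6, x4 = 2, x5 = 8. Then constraint 1: x5 - x1 = -1; constraint 6: x3 + x5 = 14; constraint 7: x1 - x4 = 7, and every other listed constraint is also met.

Satisfiable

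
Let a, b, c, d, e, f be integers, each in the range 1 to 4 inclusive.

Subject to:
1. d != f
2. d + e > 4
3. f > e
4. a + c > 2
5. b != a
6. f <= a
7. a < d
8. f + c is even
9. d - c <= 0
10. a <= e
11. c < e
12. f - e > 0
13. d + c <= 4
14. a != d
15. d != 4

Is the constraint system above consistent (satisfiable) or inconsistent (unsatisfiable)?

Unsatisfiable

Constraints 6, 7, 9, 11, and 12 give e < f, f ≤ a, a < d, d ≤ c, c < e. Chaining: e < f ≤ a < d ≤ c < e, which forces e < e — impossible.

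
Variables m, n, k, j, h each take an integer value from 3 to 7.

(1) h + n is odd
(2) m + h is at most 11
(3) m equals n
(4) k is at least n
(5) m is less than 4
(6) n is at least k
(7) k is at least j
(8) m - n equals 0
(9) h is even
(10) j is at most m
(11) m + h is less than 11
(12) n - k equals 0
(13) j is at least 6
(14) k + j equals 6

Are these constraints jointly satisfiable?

Unsatisfiable

From constraints 10 and 13: m ≥ j and j ≥ 6, so m ≥ 6. From constraint 5: m ≤ 3. But 3 < 6, so no value of m works.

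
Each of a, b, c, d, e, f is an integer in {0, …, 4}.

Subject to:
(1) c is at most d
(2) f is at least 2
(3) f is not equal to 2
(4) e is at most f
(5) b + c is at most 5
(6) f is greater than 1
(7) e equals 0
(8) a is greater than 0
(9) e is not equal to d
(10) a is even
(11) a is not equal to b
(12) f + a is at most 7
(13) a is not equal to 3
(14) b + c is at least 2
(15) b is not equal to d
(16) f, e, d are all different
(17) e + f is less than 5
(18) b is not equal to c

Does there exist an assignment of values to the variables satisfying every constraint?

Satisfiable

One satisfying assignment is a = 2, b = 4, c = 0, d = 1, e = 0, f = 4.
For the less obvious constraints — constraint 5: b + c = 4; constraint 12: f + a = 6 — and the others hold by inspection.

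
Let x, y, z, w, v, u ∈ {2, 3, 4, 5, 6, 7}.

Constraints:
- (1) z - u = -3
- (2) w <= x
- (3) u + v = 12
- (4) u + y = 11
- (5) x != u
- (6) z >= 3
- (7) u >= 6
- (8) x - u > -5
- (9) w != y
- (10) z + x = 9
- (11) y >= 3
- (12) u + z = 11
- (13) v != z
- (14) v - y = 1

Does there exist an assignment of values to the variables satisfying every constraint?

The assignment x = 5, y = 4, z = 4, w = 2, v = 5, u = 7 works:
  constraint 1 holds since z - u = -3.
  constraint 3 holds since u + v = 12.
The rest check out directly.

Satisfiable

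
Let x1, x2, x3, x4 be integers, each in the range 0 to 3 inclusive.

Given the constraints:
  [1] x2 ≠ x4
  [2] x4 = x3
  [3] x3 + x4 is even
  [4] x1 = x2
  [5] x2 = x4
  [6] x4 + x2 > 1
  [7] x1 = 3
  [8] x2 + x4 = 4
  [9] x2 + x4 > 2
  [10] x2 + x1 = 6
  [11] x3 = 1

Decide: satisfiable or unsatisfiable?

Constraint 7 fixes x1 = 3 and constraint 11 fixes x3 = 1. Constraints 2, 4, and 5 give x1 = x2 = x4 = x3, so x1 = x3. But 3 ≠ 1 — contradiction.

Unsatisfiable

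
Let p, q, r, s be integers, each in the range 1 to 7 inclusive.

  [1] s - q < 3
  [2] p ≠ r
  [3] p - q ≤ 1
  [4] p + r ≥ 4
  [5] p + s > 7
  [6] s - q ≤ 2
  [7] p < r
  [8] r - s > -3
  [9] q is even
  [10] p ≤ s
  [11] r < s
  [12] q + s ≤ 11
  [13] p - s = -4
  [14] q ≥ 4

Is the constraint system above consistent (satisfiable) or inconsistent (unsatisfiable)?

Satisfiable

One satisfying assignment is p = 2, q = 4, r = 5, s = 6.
For the less obvious constraints — constraint 1: s - q = 2; constraint 3: p - q = -2 — and the others hold by inspection.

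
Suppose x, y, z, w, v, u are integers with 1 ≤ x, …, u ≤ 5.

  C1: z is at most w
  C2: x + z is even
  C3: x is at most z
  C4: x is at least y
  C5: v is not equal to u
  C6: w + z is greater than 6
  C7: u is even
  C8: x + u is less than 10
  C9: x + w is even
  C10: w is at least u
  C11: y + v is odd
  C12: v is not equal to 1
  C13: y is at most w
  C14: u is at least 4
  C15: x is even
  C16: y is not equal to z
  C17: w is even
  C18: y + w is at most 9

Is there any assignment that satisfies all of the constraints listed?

Satisfiable

One satisfying assignment is x = 4, y = 3, z = 4, w = 4, v = 2, u = 4.
For the less obvious constraints — constraint 6: w + z = 8; constraint 8: x + u = 8; constraint 18: y + w = 7 — and the others hold by inspection.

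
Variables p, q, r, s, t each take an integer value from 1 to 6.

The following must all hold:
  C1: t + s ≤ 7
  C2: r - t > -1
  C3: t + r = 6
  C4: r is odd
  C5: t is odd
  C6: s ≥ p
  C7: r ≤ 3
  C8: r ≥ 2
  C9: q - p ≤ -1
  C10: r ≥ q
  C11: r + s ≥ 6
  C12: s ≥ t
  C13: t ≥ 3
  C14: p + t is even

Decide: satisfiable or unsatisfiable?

The assignment p = 3, q = 2, r = 3, s = 4, t = 3 works:
  constraint 1 holds since t + s = 7.
  constraint 2 holds since r - t = 0.
The rest check out directly.

Satisfiable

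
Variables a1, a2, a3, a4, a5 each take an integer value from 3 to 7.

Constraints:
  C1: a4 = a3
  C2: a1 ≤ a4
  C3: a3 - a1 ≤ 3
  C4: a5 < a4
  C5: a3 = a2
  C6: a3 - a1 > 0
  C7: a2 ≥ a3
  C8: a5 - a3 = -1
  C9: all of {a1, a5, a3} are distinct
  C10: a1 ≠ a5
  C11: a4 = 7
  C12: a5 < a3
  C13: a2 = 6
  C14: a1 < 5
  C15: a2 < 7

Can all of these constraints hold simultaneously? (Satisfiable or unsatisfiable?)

Unsatisfiable

Constraint 11 fixes a4 = 7 and constraint 13 fixes a2 = 6. Constraints 1 and 5 give a4 = a3 = a2, so a4 = a2. But 7 ≠ 6 — contradiction.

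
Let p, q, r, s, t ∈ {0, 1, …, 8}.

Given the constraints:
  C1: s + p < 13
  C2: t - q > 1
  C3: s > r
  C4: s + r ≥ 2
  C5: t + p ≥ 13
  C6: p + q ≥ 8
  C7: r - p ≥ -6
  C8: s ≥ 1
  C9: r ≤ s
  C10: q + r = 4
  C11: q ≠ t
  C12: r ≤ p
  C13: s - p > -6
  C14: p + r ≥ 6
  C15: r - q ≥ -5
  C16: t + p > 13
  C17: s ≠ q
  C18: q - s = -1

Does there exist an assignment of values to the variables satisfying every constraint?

Satisfiable

One satisfying assignment is p = 7, q = 3, r = 1, s = 4, t = 7.
For the less obvious constraints — constraint 1: s + p = 11; constraint 2: t - q = 4; constraint 4: s + r = 5 — and the others hold by inspection.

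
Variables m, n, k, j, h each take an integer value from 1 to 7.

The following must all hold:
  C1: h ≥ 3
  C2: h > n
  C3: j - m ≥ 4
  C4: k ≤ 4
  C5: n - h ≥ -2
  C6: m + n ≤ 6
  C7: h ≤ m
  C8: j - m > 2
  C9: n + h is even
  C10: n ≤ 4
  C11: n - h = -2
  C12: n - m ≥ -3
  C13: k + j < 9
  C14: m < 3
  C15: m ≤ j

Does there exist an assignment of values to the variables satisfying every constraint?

From constraints 1 and 7: m ≥ h and h ≥ 3, so m ≥ 3. From constraint 14: m ≤ 2. But 2 < 3, so no value of m works.

Unsatisfiable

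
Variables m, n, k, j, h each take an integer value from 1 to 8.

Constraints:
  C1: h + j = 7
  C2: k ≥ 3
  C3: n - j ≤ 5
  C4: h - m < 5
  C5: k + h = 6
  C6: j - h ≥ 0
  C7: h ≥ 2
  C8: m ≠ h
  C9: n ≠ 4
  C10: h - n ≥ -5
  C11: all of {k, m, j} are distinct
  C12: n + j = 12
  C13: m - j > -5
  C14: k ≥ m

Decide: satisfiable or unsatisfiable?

Satisfiable

One satisfying assignment is m = 1, n = 8, k = 3, j = 4, h = 3.
For the less obvious constraints — constraint 1: h + j = 7; constraint 3: n - j = 4 — and the others hold by inspection.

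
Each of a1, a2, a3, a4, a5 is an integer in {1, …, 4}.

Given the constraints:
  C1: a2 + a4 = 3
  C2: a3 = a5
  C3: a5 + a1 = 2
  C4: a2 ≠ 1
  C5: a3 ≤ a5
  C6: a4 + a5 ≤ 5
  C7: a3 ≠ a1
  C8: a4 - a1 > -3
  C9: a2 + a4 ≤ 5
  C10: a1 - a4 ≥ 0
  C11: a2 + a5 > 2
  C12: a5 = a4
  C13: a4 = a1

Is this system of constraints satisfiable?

From constraints 2, 12, and 13, a3 = a5 = a4 = a1, so a3 = a1. But constraint 7 says a3 ≠ a1. Contradiction.

Unsatisfiable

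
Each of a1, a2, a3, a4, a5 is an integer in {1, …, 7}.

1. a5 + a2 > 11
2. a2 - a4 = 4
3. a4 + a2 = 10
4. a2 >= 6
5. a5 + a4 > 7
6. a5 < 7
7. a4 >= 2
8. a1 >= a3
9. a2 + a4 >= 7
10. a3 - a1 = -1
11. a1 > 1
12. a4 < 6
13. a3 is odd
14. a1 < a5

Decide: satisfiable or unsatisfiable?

Satisfiable

Setting (a1, a2, a3, a4, a5) = (4, 7, 3, 3, 5) satisfies everything: constraint 1: a5 + a2 = 12; constraint 2: a2 - a4 = 4; constraint 3: a4 + a2 = 10, and the others follow.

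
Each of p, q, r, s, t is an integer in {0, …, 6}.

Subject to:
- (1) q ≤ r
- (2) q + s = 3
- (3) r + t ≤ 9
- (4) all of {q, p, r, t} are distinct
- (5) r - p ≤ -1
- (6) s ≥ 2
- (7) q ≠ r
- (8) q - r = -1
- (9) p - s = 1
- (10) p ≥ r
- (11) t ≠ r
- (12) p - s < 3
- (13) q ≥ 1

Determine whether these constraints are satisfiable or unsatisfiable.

Take p = 3, q = 1, r = 2, s = 2, t = 4. Then constraint 2: q + s = 3; constraint 3: r + t = 6, and every other listed constraint is also met.

Satisfiable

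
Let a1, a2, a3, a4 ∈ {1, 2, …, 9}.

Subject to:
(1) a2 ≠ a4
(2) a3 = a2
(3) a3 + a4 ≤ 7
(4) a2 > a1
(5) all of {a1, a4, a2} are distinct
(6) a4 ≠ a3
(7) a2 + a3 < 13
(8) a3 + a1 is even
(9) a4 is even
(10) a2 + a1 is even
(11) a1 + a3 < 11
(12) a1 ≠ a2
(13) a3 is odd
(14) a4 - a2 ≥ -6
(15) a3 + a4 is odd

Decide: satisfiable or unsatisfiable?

Take a1 = 3, a2 = 5, a3 = 5, a4 = 2. Then constraint 3: a3 + a4 = 7; constraint 7: a2 + a3 = 10; constraint 11: a1 + a3 = 8, and every other listed constraint is also met.

Satisfiable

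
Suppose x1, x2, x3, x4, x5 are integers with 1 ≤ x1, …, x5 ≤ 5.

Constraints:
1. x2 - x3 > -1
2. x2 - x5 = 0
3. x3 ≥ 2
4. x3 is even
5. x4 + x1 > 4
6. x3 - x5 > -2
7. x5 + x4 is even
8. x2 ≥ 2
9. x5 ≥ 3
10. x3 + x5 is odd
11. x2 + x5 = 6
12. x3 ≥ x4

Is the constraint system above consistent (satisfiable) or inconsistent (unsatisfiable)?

Satisfiable

Take x1 = 4, x2 = 3, x3 = 2, x4 = 1, x5 = 3. Then constraint 1: x2 - x3 = 1; constraint 2: x2 - x5 = 0; constraint 5: x4 + x1 = 5, and every other listed constraint is also met.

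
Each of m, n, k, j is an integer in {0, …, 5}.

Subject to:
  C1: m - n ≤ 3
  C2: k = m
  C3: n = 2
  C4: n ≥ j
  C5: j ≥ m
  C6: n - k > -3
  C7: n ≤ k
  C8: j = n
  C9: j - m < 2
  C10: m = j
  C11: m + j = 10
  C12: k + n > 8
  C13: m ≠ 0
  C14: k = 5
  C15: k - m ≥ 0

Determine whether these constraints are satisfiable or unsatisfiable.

Constraint 14 fixes k = 5 and constraint 3 fixes n = 2. Constraints 2, 8, and 10 give k = m = j = n, so k = n. But 5 ≠ 2 — contradiction.

Unsatisfiable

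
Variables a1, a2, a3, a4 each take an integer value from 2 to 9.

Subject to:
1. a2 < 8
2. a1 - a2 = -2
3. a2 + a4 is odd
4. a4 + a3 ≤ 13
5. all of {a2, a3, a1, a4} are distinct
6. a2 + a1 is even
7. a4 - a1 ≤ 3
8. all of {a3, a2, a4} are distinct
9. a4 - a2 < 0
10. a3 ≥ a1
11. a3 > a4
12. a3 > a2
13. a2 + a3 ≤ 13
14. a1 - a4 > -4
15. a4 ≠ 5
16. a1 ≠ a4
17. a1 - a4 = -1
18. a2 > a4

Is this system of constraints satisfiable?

Satisfiable

Try a1 = 2, a2 = 4, a3 = 7, a4 = 3.
Check constraint 2: a1 - a2 = -2; constraint 4: a4 + a3 = 10; constraint 7: a4 - a1 = 1. The remaining constraints are straightforward to verify.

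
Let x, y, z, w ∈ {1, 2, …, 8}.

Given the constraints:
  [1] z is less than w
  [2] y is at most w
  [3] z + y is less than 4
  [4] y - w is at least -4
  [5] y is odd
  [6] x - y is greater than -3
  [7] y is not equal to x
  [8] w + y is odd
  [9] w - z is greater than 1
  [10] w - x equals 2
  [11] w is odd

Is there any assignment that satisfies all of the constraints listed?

Unsatisfiable

Constraint 11 makes w odd and constraint 5 makes y odd, so w + y must be even. Constraint 8 says w + y is odd — contradiction.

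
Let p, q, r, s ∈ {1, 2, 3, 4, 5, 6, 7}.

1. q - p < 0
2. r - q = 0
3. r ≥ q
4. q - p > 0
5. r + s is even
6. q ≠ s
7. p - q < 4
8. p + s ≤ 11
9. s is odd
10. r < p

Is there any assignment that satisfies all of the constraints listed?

Constraints 3, 4, and 10 give p < q, q ≤ r, r < p. Chaining: p < q ≤ r < p, which forces p < p — impossible.

Unsatisfiable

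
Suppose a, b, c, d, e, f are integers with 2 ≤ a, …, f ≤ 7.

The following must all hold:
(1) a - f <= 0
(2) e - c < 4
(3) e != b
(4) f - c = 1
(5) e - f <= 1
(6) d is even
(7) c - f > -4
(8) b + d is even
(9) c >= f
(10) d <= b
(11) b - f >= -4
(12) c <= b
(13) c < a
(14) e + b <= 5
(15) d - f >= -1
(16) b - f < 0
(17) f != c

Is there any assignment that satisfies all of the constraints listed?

Unsatisfiable

Constraints 1, 9, and 13 give f ≤ c, c < a, a ≤ f. Chaining: f ≤ c < a ≤ f, which forces f < f — impossible.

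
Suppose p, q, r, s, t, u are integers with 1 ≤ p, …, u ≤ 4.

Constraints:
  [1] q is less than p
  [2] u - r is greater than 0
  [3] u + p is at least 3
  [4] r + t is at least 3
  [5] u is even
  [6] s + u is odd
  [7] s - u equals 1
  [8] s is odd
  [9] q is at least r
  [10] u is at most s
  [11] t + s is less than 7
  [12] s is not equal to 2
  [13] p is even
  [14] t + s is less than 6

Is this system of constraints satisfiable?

Satisfiable

Try p = 4, q = 2, r = 1, s = 3, t = 2, u = 2.
Check constraint 2: u - r = 1; constraint 3: u + p = 6; constraint 4: r + t = 3. The remaining constraints are straightforward to verify.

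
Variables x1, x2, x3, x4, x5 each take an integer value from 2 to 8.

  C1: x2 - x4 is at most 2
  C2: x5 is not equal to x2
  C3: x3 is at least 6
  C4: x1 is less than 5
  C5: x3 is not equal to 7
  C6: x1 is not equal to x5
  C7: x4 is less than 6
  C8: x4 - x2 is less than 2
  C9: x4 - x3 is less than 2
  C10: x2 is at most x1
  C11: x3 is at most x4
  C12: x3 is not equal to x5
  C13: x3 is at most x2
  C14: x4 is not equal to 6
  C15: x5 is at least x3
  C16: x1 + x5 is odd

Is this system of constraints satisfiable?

Unsatisfiable

From constraints 3 and 11: x4 ≥ x3 and x3 ≥ 6, so x4 ≥ 6. From constraint 7: x4 ≤ 5. But 5 < 6, so no value of x4 works.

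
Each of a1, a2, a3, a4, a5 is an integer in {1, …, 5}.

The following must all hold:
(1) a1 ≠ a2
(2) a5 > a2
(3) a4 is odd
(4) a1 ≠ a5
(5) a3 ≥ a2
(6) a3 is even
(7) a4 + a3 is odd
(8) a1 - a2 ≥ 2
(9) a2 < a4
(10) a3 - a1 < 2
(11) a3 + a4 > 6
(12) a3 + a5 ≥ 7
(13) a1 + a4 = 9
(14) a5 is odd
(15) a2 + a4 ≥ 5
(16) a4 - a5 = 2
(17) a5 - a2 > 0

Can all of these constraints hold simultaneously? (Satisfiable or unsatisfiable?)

Satisfiable

The assignment a1 = 4, a2 = 1, a3 = 4, a4 = 5, a5 = 3 works:
  constraint 8 holds since a1 - a2 = 3.
  constraint 10 holds since a3 - a1 = 0.
The rest check out directly.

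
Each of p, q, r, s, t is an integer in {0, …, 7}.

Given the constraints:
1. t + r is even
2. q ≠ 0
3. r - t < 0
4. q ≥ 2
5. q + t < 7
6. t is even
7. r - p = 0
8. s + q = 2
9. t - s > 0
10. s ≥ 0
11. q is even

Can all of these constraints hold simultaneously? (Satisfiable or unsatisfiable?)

Satisfiable

One satisfying assignment is p = 0, q = 2, r = 0, s = 0, t = 2.
For the less obvious constraints — constraint 3: r - t = -2; constraint 5: q + t = 4; constraint 7: r - p = 0 — and the others hold by inspection.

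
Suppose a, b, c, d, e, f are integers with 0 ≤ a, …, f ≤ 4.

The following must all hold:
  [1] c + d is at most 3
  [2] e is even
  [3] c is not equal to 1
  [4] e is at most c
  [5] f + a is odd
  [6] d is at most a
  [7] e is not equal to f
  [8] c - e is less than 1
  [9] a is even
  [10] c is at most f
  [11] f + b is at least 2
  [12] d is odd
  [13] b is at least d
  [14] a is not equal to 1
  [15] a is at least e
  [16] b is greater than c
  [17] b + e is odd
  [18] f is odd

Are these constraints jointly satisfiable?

Setting (a, b, c, d, e, f) = (4, 3, 0, 1, 0, 1) satisfies everything: constraint 1: c + d = 1; constraint 8: c - e = 0, and the others follow.

Satisfiable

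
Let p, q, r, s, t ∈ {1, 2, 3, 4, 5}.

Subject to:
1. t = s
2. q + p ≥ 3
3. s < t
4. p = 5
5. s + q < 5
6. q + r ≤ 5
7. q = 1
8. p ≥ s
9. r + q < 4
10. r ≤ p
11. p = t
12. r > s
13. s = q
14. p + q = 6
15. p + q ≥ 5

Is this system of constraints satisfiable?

Constraint 4 fixes p = 5 and constraint 7 fixes q = 1. Constraints 1, 11, and 13 give p = t = s = q, so p = q. But 5 ≠ 1 — contradiction.

Unsatisfiable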